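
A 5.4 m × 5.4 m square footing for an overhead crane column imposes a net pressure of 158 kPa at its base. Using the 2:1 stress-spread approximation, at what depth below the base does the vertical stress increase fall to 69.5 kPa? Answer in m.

2:1 spreading — at depth z the loaded area has grown by z in each plan dimension:
qB²/(B+z)² = Δσ_z ⇒ z = B(√(q/Δσ_z) − 1) = 5.4×(√(158/69.5) − 1) = 2.742 m

z ≈ 2.74 m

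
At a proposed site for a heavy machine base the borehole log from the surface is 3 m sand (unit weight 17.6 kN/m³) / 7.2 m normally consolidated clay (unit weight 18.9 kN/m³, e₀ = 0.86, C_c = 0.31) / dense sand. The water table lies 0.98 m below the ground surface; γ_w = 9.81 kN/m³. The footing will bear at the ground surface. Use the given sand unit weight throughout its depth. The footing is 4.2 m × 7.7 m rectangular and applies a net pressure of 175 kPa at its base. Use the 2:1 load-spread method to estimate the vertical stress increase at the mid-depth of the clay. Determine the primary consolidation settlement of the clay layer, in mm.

Mid-depth of clay below the ground surface: z = 3 + 7.2/2 = 6.6 m.
Total vertical stress at mid-clay: σ_v = 17.6×3 + 18.9×3.6 = 120.84 kPa.
Pore pressure: u = 9.81×(6.6 − 0.98) = 55.132 kPa.
Initial effective stress: σ'_0 = σ_v − u = 120.84 − 55.132 = 65.708 kPa.
Stress increase at mid-clay by the 2:1 spreading method:
Δσ = qBL/((B+z)(L+z)) = 175×4.2×7.7/((4.2+6.6)(7.7+6.6)) = 36.645 kPa
Final effective stress: σ'_f = σ'_0 + Δσ = 65.708 + 36.645 = 102.35 kPa.
Normally consolidated clay, so the full stress increment lies on the virgin compression line:
S_c = C_c·H/(1+e₀)·log₁₀(σ'_f/σ'_0) = 0.31×7.2/(1+0.86)×log₁₀(102.35/65.708)
    = 1.2 × 0.19247 = 0.231 m

S_c ≈ 231 mm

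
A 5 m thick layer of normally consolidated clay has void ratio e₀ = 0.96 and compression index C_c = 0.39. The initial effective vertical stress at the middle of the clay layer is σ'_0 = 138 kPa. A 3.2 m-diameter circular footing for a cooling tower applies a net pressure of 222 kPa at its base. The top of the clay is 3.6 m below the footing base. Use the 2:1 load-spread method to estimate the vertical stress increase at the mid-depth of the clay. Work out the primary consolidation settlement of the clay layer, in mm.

S_c ≈ 75.3 mm

Mid-depth of clay below the footing base: z = 3.6 + 5/2 = 6.1 m.
Stress increase at mid-clay by the 2:1 spreading method:
Δσ ≈ qD²/(D+z)² = 222×3.2²/(3.2+6.1)² = 26.284 kPa
Final effective stress: σ'_f = σ'_0 + Δσ = 138 + 26.284 = 164.28 kPa.
Normally consolidated clay, so the full stress increment lies on the virgin compression line:
S_c = C_c·H/(1+e₀)·log₁₀(σ'_f/σ'_0) = 0.39×5/(1+0.96)×log₁₀(164.28/138)
    = 0.9949 × 0.075706 = 0.07532 m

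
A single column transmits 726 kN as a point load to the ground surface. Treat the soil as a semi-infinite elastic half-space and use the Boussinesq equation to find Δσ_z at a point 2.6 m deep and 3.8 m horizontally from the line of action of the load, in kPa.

Δσ_z ≈ 2.94 kPa

Boussinesq vertical stress below a point load on an elastic half-space:
Δσ_z = 3P/(2πz²) · [1 + (r/z)²]^(−5/2)
r/z = 3.8/2.6 = 1.4615; [1+(r/z)²]^(−5/2) = 0.057415.
Δσ_z = 3×726/(2π×2.6²) × 0.057415 = 51.278 × 0.057415 = 2.944 kPa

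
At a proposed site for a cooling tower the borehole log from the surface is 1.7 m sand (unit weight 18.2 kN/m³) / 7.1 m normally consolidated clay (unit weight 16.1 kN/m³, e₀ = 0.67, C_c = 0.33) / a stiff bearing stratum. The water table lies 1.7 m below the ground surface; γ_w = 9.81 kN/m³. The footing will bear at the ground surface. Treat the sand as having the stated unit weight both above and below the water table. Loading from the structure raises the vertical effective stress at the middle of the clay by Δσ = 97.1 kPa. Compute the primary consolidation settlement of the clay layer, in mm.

S_c ≈ 632 mm

Mid-depth of clay below the ground surface: z = 1.7 + 7.1/2 = 5.25 m.
Total vertical stress at mid-clay: σ_v = 18.2×1.7 + 16.1×3.55 = 88.095 kPa.
Pore pressure: u = 9.81×(5.25 − 1.7) = 34.825 kPa.
Initial effective stress: σ'_0 = σ_v − u = 88.095 − 34.825 = 53.27 kPa.
Final effective stress: σ'_f = σ'_0 + Δσ = 53.27 + 97.1 = 150.37 kPa.
Normally consolidated clay, so the full stress increment lies on the virgin compression line:
S_c = C_c·H/(1+e₀)·log₁₀(σ'_f/σ'_0) = 0.33×7.1/(1+0.67)×log₁₀(150.37/53.27)
    = 1.403 × 0.45068 = 0.6323 m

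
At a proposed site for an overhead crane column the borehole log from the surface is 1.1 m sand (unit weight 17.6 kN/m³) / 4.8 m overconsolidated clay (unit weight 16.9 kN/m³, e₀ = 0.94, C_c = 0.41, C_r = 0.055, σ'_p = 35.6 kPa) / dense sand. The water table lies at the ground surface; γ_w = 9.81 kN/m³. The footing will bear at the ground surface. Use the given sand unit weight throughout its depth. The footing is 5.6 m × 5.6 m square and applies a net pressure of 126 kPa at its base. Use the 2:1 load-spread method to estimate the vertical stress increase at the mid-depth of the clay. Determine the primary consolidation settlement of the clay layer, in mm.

Mid-depth of clay below the ground surface: z = 1.1 + 4.8/2 = 3.5 m.
Total vertical stress at mid-clay: σ_v = 17.6×1.1 + 16.9×2.4 = 59.92 kPa.
Pore pressure: u = 9.81×(3.5 − 0) = 34.335 kPa.
Initial effective stress: σ'_0 = σ_v − u = 59.92 − 34.335 = 25.585 kPa.
Stress increase at mid-clay by the 2:1 spreading method:
Δσ = qBL/((B+z)(L+z)) = 126×5.6×5.6/((5.6+3.5)(5.6+3.5)) = 47.716 kPa
Final effective stress: σ'_f = 25.585 + 47.716 = 73.301 kPa.
σ'_f = 73.301 > σ'_p = 35.6 kPa, so the stress path crosses the preconsolidation pressure — recompression up to σ'_p, then virgin compression beyond:
S_c = H/(1+e₀)·[C_r·log₁₀(σ'_p/σ'_0) + C_c·log₁₀(σ'_f/σ'_p)]
    = 4.8/1.94 × [0.055×log₁₀(35.6/25.585) + 0.41×log₁₀(73.301/35.6)]
    = 2.4742 × [0.0078906 + 0.1286] = 0.3377 m

S_c ≈ 338 mm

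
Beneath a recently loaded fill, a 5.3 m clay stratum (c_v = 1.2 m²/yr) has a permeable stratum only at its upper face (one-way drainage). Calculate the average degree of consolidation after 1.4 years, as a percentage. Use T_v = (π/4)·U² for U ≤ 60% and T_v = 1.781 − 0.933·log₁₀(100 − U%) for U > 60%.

Drainage path length: H_d = H = 5.3 m (single drainage).
T_v = c_v·t/H_d² = 1.2×1.4/5.3² = 0.059808.
T_v = 0.059808 corresponds to the U ≤ 60% branch:
U = √(4T_v/π) = 0.276

U ≈ 27.6 %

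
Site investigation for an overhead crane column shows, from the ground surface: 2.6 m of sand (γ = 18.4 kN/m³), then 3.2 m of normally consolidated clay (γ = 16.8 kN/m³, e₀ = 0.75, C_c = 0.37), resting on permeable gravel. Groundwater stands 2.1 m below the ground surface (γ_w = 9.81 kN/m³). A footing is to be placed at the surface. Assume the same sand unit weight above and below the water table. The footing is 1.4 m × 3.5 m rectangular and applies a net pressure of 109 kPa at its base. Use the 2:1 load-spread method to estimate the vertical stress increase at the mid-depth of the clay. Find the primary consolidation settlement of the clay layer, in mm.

S_c ≈ 60.6 mm

Mid-depth of clay below the ground surface: z = 2.6 + 3.2/2 = 4.2 m.
Total vertical stress at mid-clay: σ_v = 18.4×2.6 + 16.8×1.6 = 74.72 kPa.
Pore pressure: u = 9.81×(4.2 − 2.1) = 20.601 kPa.
Initial effective stress: σ'_0 = σ_v − u = 74.72 − 20.601 = 54.119 kPa.
Stress increase at mid-clay by the 2:1 spreading method:
Δσ = qBL/((B+z)(L+z)) = 109×1.4×3.5/((1.4+4.2)(3.5+4.2)) = 12.386 kPa
Final effective stress: σ'_f = σ'_0 + Δσ = 54.119 + 12.386 = 66.505 kPa.
Normally consolidated clay, so the full stress increment lies on the virgin compression line:
S_c = C_c·H/(1+e₀)·log₁₀(σ'_f/σ'_0) = 0.37×3.2/(1+0.75)×log₁₀(66.505/54.119)
    = 0.67657 × 0.089505 = 0.06056 m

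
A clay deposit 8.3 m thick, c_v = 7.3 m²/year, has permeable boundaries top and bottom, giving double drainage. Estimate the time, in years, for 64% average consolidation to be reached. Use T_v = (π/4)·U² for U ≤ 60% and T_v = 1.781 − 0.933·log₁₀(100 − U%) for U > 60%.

t ≈ 0.776 years

Drainage path length: H_d = H/2 = 4.15 m (double drainage).
U > 60%: T_v = 1.781 − 0.933·log₁₀(100 − 64) = 0.32897.
t = T_v·H_d²/c_v = 0.32897×4.15²/7.3 = 0.7761 years.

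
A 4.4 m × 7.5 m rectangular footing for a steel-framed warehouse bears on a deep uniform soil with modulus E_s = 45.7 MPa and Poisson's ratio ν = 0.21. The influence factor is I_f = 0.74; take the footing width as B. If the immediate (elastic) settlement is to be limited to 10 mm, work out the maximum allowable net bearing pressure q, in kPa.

q ≈ 147 kPa

E_s = 45.7 MPa = 45700 kPa.
S_e = q·B·(1−ν²)/E_s · I_f  ⇒  q = S_e·E_s / (B·(1−ν²)·I_f).
q = 0.01 × 45700 / (4.4 × 0.9559 × 0.74) = 146.8 kPa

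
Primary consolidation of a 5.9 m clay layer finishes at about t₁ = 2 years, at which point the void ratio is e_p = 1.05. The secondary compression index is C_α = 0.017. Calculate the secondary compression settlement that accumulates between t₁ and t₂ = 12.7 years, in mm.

Secondary compression: S_s = C_α·H/(1+e_p)·log₁₀(t₂/t₁)
S_s = 0.017×5.9/(1+1.05)×log₁₀(12.7/2)
    = 0.04893 × 0.8028 = 0.03928 m

S_s ≈ 39.3 mm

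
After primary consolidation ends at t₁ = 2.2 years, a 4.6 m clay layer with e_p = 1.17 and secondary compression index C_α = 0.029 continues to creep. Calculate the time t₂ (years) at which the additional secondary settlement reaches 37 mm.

t₂ ≈ 8.8 years

S_s = C_α·H/(1+e_p)·log₁₀(t₂/t₁) ⇒ log₁₀(t₂/t₁) = S_s·(1+e_p)/(C_α·H).
log₁₀(t₂/t₁) = 0.037 × (1+1.17) / (0.029×4.6) = 0.6019
t₂ = t₁ × 10^0.6019 = 2.2 × 3.998 = 8.796 years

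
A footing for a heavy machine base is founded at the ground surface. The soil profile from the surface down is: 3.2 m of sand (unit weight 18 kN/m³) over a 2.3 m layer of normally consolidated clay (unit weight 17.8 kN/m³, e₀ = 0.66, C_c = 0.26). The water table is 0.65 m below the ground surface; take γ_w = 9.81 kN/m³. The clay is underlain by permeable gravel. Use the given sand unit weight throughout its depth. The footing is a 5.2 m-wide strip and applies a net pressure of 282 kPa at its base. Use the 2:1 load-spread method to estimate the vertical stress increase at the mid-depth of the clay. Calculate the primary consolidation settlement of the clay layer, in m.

Mid-depth of clay below the ground surface: z = 3.2 + 2.3/2 = 4.35 m.
Total vertical stress at mid-clay: σ_v = 18×3.2 + 17.8×1.15 = 78.07 kPa.
Pore pressure: u = 9.81×(4.35 − 0.65) = 36.297 kPa.
Initial effective stress: σ'_0 = σ_v − u = 78.07 − 36.297 = 41.773 kPa.
Stress increase at mid-clay by the 2:1 spreading method:
Δσ = qB/(B+z) = 282×5.2/(5.2+4.35) = 153.55 kPa
Final effective stress: σ'_f = σ'_0 + Δσ = 41.773 + 153.55 = 195.32 kPa.
Normally consolidated clay, so the full stress increment lies on the virgin compression line:
S_c = C_c·H/(1+e₀)·log₁₀(σ'_f/σ'_0) = 0.26×2.3/(1+0.66)×log₁₀(195.32/41.773)
    = 0.36024 × 0.66985 = 0.2413 m

S_c ≈ 0.241 m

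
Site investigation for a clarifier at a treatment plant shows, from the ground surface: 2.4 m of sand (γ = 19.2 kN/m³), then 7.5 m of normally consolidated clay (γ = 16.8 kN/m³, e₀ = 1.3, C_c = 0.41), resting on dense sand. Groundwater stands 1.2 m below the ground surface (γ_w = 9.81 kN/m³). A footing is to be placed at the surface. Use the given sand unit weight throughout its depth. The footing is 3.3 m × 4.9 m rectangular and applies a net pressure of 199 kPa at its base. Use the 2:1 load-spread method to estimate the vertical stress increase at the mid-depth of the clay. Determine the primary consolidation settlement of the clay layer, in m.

S_c ≈ 0.239 m

Mid-depth of clay below the ground surface: z = 2.4 + 7.5/2 = 6.15 m.
Total vertical stress at mid-clay: σ_v = 19.2×2.4 + 16.8×3.75 = 109.08 kPa.
Pore pressure: u = 9.81×(6.15 − 1.2) = 48.56 kPa.
Initial effective stress: σ'_0 = σ_v − u = 109.08 − 48.56 = 60.52 kPa.
Stress increase at mid-clay by the 2:1 spreading method:
Δσ = qBL/((B+z)(L+z)) = 199×3.3×4.9/((3.3+6.15)(4.9+6.15)) = 30.815 kPa
Final effective stress: σ'_f = σ'_0 + Δσ = 60.52 + 30.815 = 91.335 kPa.
Normally consolidated clay, so the full stress increment lies on the virgin compression line:
S_c = C_c·H/(1+e₀)·log₁₀(σ'_f/σ'_0) = 0.41×7.5/(1+1.3)×log₁₀(91.335/60.52)
    = 1.337 × 0.17874 = 0.239 m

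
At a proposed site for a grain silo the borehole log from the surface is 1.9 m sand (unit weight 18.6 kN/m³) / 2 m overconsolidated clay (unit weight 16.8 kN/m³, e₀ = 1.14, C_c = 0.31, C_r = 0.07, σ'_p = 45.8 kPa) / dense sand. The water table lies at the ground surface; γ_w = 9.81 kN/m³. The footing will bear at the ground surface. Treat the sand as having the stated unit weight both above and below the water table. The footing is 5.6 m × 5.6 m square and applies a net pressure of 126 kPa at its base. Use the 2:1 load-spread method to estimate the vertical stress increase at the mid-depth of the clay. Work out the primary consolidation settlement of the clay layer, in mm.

S_c ≈ 86.3 mm

Mid-depth of clay below the ground surface: z = 1.9 + 2/2 = 2.9 m.
Total vertical stress at mid-clay: σ_v = 18.6×1.9 + 16.8×1 = 52.14 kPa.
Pore pressure: u = 9.81×(2.9 − 0) = 28.449 kPa.
Initial effective stress: σ'_0 = σ_v − u = 52.14 − 28.449 = 23.691 kPa.
Stress increase at mid-clay by the 2:1 spreading method:
Δσ = qBL/((B+z)(L+z)) = 126×5.6×5.6/((5.6+2.9)(5.6+2.9)) = 54.69 kPa
Final effective stress: σ'_f = 23.691 + 54.69 = 78.381 kPa.
σ'_f = 78.381 > σ'_p = 45.8 kPa, so the stress path crosses the preconsolidation pressure — recompression up to σ'_p, then virgin compression beyond:
S_c = H/(1+e₀)·[C_r·log₁₀(σ'_p/σ'_0) + C_c·log₁₀(σ'_f/σ'_p)]
    = 2/2.14 × [0.07×log₁₀(45.8/23.691) + 0.31×log₁₀(78.381/45.8)]
    = 0.93458 × [0.02004 + 0.072337] = 0.08633 m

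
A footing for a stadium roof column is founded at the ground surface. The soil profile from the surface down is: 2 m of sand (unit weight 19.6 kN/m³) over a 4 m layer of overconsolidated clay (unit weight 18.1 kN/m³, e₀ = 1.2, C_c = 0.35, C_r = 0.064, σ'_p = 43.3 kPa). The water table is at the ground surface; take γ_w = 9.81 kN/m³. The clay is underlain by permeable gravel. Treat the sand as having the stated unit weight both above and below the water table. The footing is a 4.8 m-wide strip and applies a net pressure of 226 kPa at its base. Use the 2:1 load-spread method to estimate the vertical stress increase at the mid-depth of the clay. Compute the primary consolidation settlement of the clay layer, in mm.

S_c ≈ 369 mm

Mid-depth of clay below the ground surface: z = 2 + 4/2 = 4 m.
Total vertical stress at mid-clay: σ_v = 19.6×2 + 18.1×2 = 75.4 kPa.
Pore pressure: u = 9.81×(4 − 0) = 39.24 kPa.
Initial effective stress: σ'_0 = σ_v − u = 75.4 − 39.24 = 36.16 kPa.
Stress increase at mid-clay by the 2:1 spreading method:
Δσ = qB/(B+z) = 226×4.8/(4.8+4) = 123.27 kPa
Final effective stress: σ'_f = 36.16 + 123.27 = 159.43 kPa.
σ'_f = 159.43 > σ'_p = 43.3 kPa, so the stress path crosses the preconsolidation pressure — recompression up to σ'_p, then virgin compression beyond:
S_c = H/(1+e₀)·[C_r·log₁₀(σ'_p/σ'_0) + C_c·log₁₀(σ'_f/σ'_p)]
    = 4/2.2 × [0.064×log₁₀(43.3/36.16) + 0.35×log₁₀(159.43/43.3)]
    = 1.8182 × [0.0050086 + 0.19813] = 0.3693 m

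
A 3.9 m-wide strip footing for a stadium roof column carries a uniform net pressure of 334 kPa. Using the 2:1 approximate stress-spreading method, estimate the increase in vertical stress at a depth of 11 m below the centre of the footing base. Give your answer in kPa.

Δσ_z ≈ 87.4 kPa

By the 2:1 method the load spreads at 1 horizontal : 2 vertical, so at depth z the loaded area has grown by z in each plan dimension:
Δσ = qB/(B+z) = 334×3.9/(3.9+11) = 87.423 kPa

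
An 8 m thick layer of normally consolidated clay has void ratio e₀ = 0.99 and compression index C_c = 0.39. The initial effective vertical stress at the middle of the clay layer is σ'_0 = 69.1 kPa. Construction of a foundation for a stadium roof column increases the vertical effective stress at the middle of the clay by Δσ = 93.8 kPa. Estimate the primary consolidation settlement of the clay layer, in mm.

S_c ≈ 584 mm

Final effective stress: σ'_f = σ'_0 + Δσ = 69.1 + 93.8 = 162.9 kPa.
Normally consolidated clay, so the full stress increment lies on the virgin compression line:
S_c = C_c·H/(1+e₀)·log₁₀(σ'_f/σ'_0) = 0.39×8/(1+0.99)×log₁₀(162.9/69.1)
    = 1.5678 × 0.37244 = 0.5839 m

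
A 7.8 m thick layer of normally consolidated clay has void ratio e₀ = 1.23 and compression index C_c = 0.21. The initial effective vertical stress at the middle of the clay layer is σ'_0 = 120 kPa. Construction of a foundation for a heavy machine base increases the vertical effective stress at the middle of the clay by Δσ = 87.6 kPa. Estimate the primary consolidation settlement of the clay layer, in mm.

S_c ≈ 175 mm

Final effective stress: σ'_f = σ'_0 + Δσ = 120 + 87.6 = 207.6 kPa.
Normally consolidated clay, so the full stress increment lies on the virgin compression line:
S_c = C_c·H/(1+e₀)·log₁₀(σ'_f/σ'_0) = 0.21×7.8/(1+1.23)×log₁₀(207.6/120)
    = 0.73453 × 0.23805 = 0.1749 m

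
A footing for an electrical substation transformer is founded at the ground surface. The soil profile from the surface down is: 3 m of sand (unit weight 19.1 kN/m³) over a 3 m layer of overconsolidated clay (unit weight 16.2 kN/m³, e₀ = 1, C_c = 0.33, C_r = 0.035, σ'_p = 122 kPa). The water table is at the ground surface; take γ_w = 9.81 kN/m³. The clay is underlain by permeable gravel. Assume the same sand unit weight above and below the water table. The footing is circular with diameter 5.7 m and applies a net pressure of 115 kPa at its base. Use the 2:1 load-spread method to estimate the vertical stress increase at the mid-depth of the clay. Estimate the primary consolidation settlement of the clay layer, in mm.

Mid-depth of clay below the ground surface: z = 3 + 3/2 = 4.5 m.
Total vertical stress at mid-clay: σ_v = 19.1×3 + 16.2×1.5 = 81.6 kPa.
Pore pressure: u = 9.81×(4.5 − 0) = 44.145 kPa.
Initial effective stress: σ'_0 = σ_v − u = 81.6 − 44.145 = 37.455 kPa.
Stress increase at mid-clay by the 2:1 spreading method:
Δσ ≈ qD²/(D+z)² = 115×5.7²/(5.7+4.5)² = 35.913 kPa
Final effective stress: σ'_f = 37.455 + 35.913 = 73.368 kPa.
σ'_f = 73.368 ≤ σ'_p = 122 kPa, so the clay remains overconsolidated and only the recompression index applies:
S_c = C_r·H/(1+e₀)·log₁₀(σ'_f/σ'_0) = 0.035×3/2×log₁₀(73.368/37.455)
    = 0.0525 × 0.292 = 0.01533 m

S_c ≈ 15.3 mm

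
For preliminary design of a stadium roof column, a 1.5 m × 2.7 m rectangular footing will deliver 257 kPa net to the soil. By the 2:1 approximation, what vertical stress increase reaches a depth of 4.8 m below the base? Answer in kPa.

Δσ_z ≈ 22 kPa

By the 2:1 method the load spreads at 1 horizontal : 2 vertical, so at depth z the loaded area has grown by z in each plan dimension:
Δσ = qBL/((B+z)(L+z)) = 257×1.5×2.7/((1.5+4.8)(2.7+4.8)) = 22.029 kPa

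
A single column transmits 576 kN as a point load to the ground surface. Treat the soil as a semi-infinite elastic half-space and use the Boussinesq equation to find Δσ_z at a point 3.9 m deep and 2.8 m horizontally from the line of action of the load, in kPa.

Boussinesq vertical stress below a point load on an elastic half-space:
Δσ_z = 3P/(2πz²) · [1 + (r/z)²]^(−5/2)
r/z = 2.8/3.9 = 0.71795; [1+(r/z)²]^(−5/2) = 0.35371.
Δσ_z = 3×576/(2π×3.9²) × 0.35371 = 18.082 × 0.35371 = 6.396 kPa

Δσ_z ≈ 6.4 kPa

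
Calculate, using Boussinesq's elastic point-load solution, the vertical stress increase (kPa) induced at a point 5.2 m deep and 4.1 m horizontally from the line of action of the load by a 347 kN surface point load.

Δσ_z ≈ 1.83 kPa

Boussinesq vertical stress below a point load on an elastic half-space:
Δσ_z = 3P/(2πz²) · [1 + (r/z)²]^(−5/2)
r/z = 4.1/5.2 = 0.78846; [1+(r/z)²]^(−5/2) = 0.2986.
Δσ_z = 3×347/(2π×5.2²) × 0.2986 = 6.1272 × 0.2986 = 1.83 kPa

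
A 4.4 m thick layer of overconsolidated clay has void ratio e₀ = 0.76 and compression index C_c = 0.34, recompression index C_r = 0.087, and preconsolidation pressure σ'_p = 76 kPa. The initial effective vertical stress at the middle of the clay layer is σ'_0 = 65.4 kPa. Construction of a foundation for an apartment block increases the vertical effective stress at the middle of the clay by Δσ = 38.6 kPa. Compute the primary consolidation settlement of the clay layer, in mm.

Final effective stress: σ'_f = 65.4 + 38.6 = 104 kPa.
σ'_f = 104 > σ'_p = 76 kPa, so the stress path crosses the preconsolidation pressure — recompression up to σ'_p, then virgin compression beyond:
S_c = H/(1+e₀)·[C_r·log₁₀(σ'_p/σ'_0) + C_c·log₁₀(σ'_f/σ'_p)]
    = 4.4/1.76 × [0.087×log₁₀(76/65.4) + 0.34×log₁₀(104/76)]
    = 2.5 × [0.0056755 + 0.046315] = 0.13 m

S_c ≈ 130 mm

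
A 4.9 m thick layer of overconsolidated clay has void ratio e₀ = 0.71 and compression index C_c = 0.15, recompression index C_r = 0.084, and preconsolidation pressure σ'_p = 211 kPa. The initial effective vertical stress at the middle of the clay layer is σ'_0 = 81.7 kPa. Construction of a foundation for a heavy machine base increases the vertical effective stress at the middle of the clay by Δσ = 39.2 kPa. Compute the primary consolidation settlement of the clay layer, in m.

S_c ≈ 0.041 m

Final effective stress: σ'_f = 81.7 + 39.2 = 120.9 kPa.
σ'_f = 120.9 ≤ σ'_p = 211 kPa, so the clay remains overconsolidated and only the recompression index applies:
S_c = C_r·H/(1+e₀)·log₁₀(σ'_f/σ'_0) = 0.084×4.9/1.71×log₁₀(120.9/81.7)
    = 0.2407 × 0.1702 = 0.04097 m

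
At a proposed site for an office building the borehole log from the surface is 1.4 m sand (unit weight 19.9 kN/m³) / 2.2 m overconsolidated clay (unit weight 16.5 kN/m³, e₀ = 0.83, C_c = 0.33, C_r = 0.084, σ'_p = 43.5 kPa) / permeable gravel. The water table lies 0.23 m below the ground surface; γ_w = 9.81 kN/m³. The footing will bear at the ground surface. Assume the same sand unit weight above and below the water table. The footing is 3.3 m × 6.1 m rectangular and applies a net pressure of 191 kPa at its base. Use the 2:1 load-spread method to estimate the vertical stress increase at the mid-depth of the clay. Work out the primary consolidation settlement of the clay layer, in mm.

S_c ≈ 171 mm

Mid-depth of clay below the ground surface: z = 1.4 + 2.2/2 = 2.5 m.
Total vertical stress at mid-clay: σ_v = 19.9×1.4 + 16.5×1.1 = 46.01 kPa.
Pore pressure: u = 9.81×(2.5 − 0.23) = 22.269 kPa.
Initial effective stress: σ'_0 = σ_v − u = 46.01 − 22.269 = 23.741 kPa.
Stress increase at mid-clay by the 2:1 spreading method:
Δσ = qBL/((B+z)(L+z)) = 191×3.3×6.1/((3.3+2.5)(6.1+2.5)) = 77.082 kPa
Final effective stress: σ'_f = 23.741 + 77.082 = 100.82 kPa.
σ'_f = 100.82 > σ'_p = 43.5 kPa, so the stress path crosses the preconsolidation pressure — recompression up to σ'_p, then virgin compression beyond:
S_c = H/(1+e₀)·[C_r·log₁₀(σ'_p/σ'_0) + C_c·log₁₀(σ'_f/σ'_p)]
    = 2.2/1.83 × [0.084×log₁₀(43.5/23.741) + 0.33×log₁₀(100.82/43.5)]
    = 1.2022 × [0.022091 + 0.12047] = 0.1714 m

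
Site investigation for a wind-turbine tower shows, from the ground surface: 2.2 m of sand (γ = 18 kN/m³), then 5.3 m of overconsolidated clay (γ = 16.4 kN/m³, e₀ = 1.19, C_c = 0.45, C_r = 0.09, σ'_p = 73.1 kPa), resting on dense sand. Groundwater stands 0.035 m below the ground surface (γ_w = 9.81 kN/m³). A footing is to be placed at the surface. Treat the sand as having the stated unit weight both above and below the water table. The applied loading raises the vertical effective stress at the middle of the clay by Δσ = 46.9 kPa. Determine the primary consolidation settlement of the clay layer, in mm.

S_c ≈ 126 mm

Mid-depth of clay below the ground surface: z = 2.2 + 5.3/2 = 4.85 m.
Total vertical stress at mid-clay: σ_v = 18×2.2 + 16.4×2.65 = 83.06 kPa.
Pore pressure: u = 9.81×(4.85 − 0.035) = 47.235 kPa.
Initial effective stress: σ'_0 = σ_v − u = 83.06 − 47.235 = 35.825 kPa.
Final effective stress: σ'_f = 35.825 + 46.9 = 82.725 kPa.
σ'_f = 82.725 > σ'_p = 73.1 kPa, so the stress path crosses the preconsolidation pressure — recompression up to σ'_p, then virgin compression beyond:
S_c = H/(1+e₀)·[C_r·log₁₀(σ'_p/σ'_0) + C_c·log₁₀(σ'_f/σ'_p)]
    = 5.3/2.19 × [0.09×log₁₀(73.1/35.825) + 0.45×log₁₀(82.725/73.1)]
    = 2.4201 × [0.027876 + 0.024174] = 0.126 m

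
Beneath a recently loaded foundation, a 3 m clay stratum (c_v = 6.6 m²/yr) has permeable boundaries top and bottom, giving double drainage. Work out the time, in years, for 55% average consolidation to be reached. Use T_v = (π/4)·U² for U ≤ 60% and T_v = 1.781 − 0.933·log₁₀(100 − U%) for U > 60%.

Drainage path length: H_d = H/2 = 1.5 m (double drainage).
U ≤ 60%: T_v = (π/4)·U² = (π/4)×0.55² = 0.23758.
t = T_v·H_d²/c_v = 0.23758×1.5²/6.6 = 0.08099 years.

t ≈ 0.081 years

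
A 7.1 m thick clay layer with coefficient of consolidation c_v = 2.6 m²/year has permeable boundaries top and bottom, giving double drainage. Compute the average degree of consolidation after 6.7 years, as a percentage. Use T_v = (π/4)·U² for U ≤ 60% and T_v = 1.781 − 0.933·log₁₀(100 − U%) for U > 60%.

Drainage path length: H_d = H/2 = 3.55 m (double drainage).
T_v = c_v·t/H_d² = 2.6×6.7/3.55² = 1.3823.
T_v = 1.3823 corresponds to the U > 60% branch:
U = 1 − 10^((1.781 − T_v)/0.933)/100 = 0.9732

U ≈ 97.3 %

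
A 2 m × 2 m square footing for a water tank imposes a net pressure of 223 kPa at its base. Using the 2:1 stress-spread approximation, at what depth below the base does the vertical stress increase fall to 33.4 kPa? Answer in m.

z ≈ 3.17 m

2:1 spreading — at depth z the loaded area has grown by z in each plan dimension:
qB²/(B+z)² = Δσ_z ⇒ z = B(√(q/Δσ_z) − 1) = 2×(√(223/33.4) − 1) = 3.168 m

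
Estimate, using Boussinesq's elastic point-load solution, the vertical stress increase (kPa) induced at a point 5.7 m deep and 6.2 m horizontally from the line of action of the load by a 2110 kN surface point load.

Δσ_z ≈ 4.4 kPa

Boussinesq vertical stress below a point load on an elastic half-space:
Δσ_z = 3P/(2πz²) · [1 + (r/z)²]^(−5/2)
r/z = 6.2/5.7 = 1.0877; [1+(r/z)²]^(−5/2) = 0.142.
Δσ_z = 3×2110/(2π×5.7²) × 0.142 = 31.008 × 0.142 = 4.403 kPa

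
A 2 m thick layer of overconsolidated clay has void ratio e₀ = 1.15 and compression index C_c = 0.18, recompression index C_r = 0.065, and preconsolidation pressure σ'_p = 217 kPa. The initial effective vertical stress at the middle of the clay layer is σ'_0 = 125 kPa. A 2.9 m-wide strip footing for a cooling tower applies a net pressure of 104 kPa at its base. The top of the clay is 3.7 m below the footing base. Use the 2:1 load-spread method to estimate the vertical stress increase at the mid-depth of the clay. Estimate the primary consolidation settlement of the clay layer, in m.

Mid-depth of clay below the footing base: z = 3.7 + 2/2 = 4.7 m.
Stress increase at mid-clay by the 2:1 spreading method:
Δσ = qB/(B+z) = 104×2.9/(2.9+4.7) = 39.684 kPa
Final effective stress: σ'_f = 125 + 39.684 = 164.68 kPa.
σ'_f = 164.68 ≤ σ'_p = 217 kPa, so the clay remains overconsolidated and only the recompression index applies:
S_c = C_r·H/(1+e₀)·log₁₀(σ'_f/σ'_0) = 0.065×2/2.15×log₁₀(164.68/125)
    = 0.060465 × 0.11973 = 0.007239 m

S_c ≈ 0.00724 m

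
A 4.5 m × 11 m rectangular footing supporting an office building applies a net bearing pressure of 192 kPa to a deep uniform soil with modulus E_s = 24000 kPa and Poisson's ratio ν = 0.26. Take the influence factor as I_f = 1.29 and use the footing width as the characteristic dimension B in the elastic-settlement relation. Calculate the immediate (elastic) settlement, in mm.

S_e ≈ 43.3 mm

Immediate (elastic) settlement: S_e = q·B·(1−ν²)/E_s · I_f.
S_e = 192 × 4.5 × (1 − 0.26²) / 24000 × 1.29
    = 192 × 4.5 × 0.9324 / 24000 × 1.29
    = 0.0433 m = 43.3 mm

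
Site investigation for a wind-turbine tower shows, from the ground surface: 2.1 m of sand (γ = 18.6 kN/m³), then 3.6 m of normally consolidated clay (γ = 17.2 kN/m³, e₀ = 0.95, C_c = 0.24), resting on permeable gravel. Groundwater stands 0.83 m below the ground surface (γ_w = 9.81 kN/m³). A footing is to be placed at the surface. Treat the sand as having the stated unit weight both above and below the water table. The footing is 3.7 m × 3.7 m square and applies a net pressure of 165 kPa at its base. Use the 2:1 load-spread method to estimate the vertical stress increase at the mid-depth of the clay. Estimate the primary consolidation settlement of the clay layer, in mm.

S_c ≈ 131 mm

Mid-depth of clay below the ground surface: z = 2.1 + 3.6/2 = 3.9 m.
Total vertical stress at mid-clay: σ_v = 18.6×2.1 + 17.2×1.8 = 70.02 kPa.
Pore pressure: u = 9.81×(3.9 − 0.83) = 30.117 kPa.
Initial effective stress: σ'_0 = σ_v − u = 70.02 − 30.117 = 39.903 kPa.
Stress increase at mid-clay by the 2:1 spreading method:
Δσ = qBL/((B+z)(L+z)) = 165×3.7×3.7/((3.7+3.9)(3.7+3.9)) = 39.108 kPa
Final effective stress: σ'_f = σ'_0 + Δσ = 39.903 + 39.108 = 79.011 kPa.
Normally consolidated clay, so the full stress increment lies on the virgin compression line:
S_c = C_c·H/(1+e₀)·log₁₀(σ'_f/σ'_0) = 0.24×3.6/(1+0.95)×log₁₀(79.011/39.903)
    = 0.44308 × 0.29668 = 0.1315 m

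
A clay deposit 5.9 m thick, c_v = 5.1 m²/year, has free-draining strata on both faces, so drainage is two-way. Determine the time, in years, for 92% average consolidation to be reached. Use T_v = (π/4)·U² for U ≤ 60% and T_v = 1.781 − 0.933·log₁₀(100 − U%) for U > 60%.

Drainage path length: H_d = H/2 = 2.95 m (double drainage).
U > 60%: T_v = 1.781 − 0.933·log₁₀(100 − 92) = 0.93842.
t = T_v·H_d²/c_v = 0.93842×2.95²/5.1 = 1.601 years.

t ≈ 1.6 years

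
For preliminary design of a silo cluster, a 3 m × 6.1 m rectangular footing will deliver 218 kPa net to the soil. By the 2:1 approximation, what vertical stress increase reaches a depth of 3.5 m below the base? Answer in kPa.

By the 2:1 method the load spreads at 1 horizontal : 2 vertical, so at depth z the loaded area has grown by z in each plan dimension:
Δσ = qBL/((B+z)(L+z)) = 218×3×6.1/((3+3.5)(6.1+3.5)) = 63.933 kPa

Δσ_z ≈ 63.9 kPa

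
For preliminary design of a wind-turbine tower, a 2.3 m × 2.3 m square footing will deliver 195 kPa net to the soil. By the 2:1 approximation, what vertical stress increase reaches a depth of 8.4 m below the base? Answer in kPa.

Δσ_z ≈ 9.01 kPa

By the 2:1 method the load spreads at 1 horizontal : 2 vertical, so at depth z the loaded area has grown by z in each plan dimension:
Δσ = qBL/((B+z)(L+z)) = 195×2.3×2.3/((2.3+8.4)(2.3+8.4)) = 9.01 kPa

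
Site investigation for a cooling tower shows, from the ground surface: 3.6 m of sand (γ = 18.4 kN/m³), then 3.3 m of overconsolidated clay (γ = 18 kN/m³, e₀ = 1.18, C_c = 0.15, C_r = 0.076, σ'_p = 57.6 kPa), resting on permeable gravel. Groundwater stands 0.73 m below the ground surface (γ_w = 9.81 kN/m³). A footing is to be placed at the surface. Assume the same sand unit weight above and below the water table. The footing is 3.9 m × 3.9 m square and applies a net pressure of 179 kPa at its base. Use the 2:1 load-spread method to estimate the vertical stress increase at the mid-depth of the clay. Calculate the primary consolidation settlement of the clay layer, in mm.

Mid-depth of clay below the ground surface: z = 3.6 + 3.3/2 = 5.25 m.
Total vertical stress at mid-clay: σ_v = 18.4×3.6 + 18×1.65 = 95.94 kPa.
Pore pressure: u = 9.81×(5.25 − 0.73) = 44.341 kPa.
Initial effective stress: σ'_0 = σ_v − u = 95.94 − 44.341 = 51.599 kPa.
Stress increase at mid-clay by the 2:1 spreading method:
Δσ = qBL/((B+z)(L+z)) = 179×3.9×3.9/((3.9+5.25)(3.9+5.25)) = 32.519 kPa
Final effective stress: σ'_f = 51.599 + 32.519 = 84.118 kPa.
σ'_f = 84.118 > σ'_p = 57.6 kPa, so the stress path crosses the preconsolidation pressure — recompression up to σ'_p, then virgin compression beyond:
S_c = H/(1+e₀)·[C_r·log₁₀(σ'_p/σ'_0) + C_c·log₁₀(σ'_f/σ'_p)]
    = 3.3/2.18 × [0.076×log₁₀(57.6/51.599) + 0.15×log₁₀(84.118/57.6)]
    = 1.5138 × [0.0036314 + 0.02467] = 0.04284 m

S_c ≈ 42.8 mm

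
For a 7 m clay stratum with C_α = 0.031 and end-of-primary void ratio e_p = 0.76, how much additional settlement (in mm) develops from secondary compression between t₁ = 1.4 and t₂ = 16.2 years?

Secondary compression: S_s = C_α·H/(1+e_p)·log₁₀(t₂/t₁)
S_s = 0.031×7/(1+0.76)×log₁₀(16.2/1.4)
    = 0.1233 × 1.063 = 0.1311 m

S_s ≈ 131 mm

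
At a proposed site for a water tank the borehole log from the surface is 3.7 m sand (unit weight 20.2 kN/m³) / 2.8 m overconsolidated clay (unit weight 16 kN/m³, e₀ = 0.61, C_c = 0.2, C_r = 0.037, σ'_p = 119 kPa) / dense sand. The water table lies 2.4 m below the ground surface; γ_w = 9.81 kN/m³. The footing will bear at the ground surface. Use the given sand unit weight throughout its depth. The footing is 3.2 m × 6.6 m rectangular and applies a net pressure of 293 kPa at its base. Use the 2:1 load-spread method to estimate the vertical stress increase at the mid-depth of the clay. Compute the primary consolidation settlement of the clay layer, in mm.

Mid-depth of clay below the ground surface: z = 3.7 + 2.8/2 = 5.1 m.
Total vertical stress at mid-clay: σ_v = 20.2×3.7 + 16×1.4 = 97.14 kPa.
Pore pressure: u = 9.81×(5.1 − 2.4) = 26.487 kPa.
Initial effective stress: σ'_0 = σ_v − u = 97.14 − 26.487 = 70.653 kPa.
Stress increase at mid-clay by the 2:1 spreading method:
Δσ = qBL/((B+z)(L+z)) = 293×3.2×6.6/((3.2+5.1)(6.6+5.1)) = 63.723 kPa
Final effective stress: σ'_f = 70.653 + 63.723 = 134.38 kPa.
σ'_f = 134.38 > σ'_p = 119 kPa, so the stress path crosses the preconsolidation pressure — recompression up to σ'_p, then virgin compression beyond:
S_c = H/(1+e₀)·[C_r·log₁₀(σ'_p/σ'_0) + C_c·log₁₀(σ'_f/σ'_p)]
    = 2.8/1.61 × [0.037×log₁₀(119/70.653) + 0.2×log₁₀(134.38/119)]
    = 1.7391 × [0.0083774 + 0.010558] = 0.03293 m

S_c ≈ 32.9 mm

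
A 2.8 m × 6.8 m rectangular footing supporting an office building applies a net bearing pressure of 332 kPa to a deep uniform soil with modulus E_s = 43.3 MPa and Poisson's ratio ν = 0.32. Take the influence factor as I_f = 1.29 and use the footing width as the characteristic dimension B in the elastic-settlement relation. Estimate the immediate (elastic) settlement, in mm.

S_e ≈ 24.9 mm

Immediate (elastic) settlement: S_e = q·B·(1−ν²)/E_s · I_f.
E_s = 43.3 MPa = 43300 kPa.
S_e = 332 × 2.8 × (1 − 0.32²) / 43300 × 1.29
    = 332 × 2.8 × 0.8976 / 43300 × 1.29
    = 0.02486 m = 24.86 mm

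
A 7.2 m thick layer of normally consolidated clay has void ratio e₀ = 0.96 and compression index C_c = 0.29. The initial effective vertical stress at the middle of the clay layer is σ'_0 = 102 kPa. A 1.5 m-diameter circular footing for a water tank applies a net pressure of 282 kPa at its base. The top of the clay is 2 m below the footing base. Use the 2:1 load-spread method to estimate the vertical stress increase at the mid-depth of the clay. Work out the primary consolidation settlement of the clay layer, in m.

Mid-depth of clay below the footing base: z = 2 + 7.2/2 = 5.6 m.
Stress increase at mid-clay by the 2:1 spreading method:
Δσ ≈ qD²/(D+z)² = 282×1.5²/(1.5+5.6)² = 12.587 kPa
Final effective stress: σ'_f = σ'_0 + Δσ = 102 + 12.587 = 114.59 kPa.
Normally consolidated clay, so the full stress increment lies on the virgin compression line:
S_c = C_c·H/(1+e₀)·log₁₀(σ'_f/σ'_0) = 0.29×7.2/(1+0.96)×log₁₀(114.59/102)
    = 1.0653 × 0.050547 = 0.05385 m

S_c ≈ 0.0538 m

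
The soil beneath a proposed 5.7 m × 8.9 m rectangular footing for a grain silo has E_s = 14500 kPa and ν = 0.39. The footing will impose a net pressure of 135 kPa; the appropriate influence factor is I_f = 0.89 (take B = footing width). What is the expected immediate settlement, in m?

Immediate (elastic) settlement: S_e = q·B·(1−ν²)/E_s · I_f.
S_e = 135 × 5.7 × (1 − 0.39²) / 14500 × 0.89
    = 135 × 5.7 × 0.8479 / 14500 × 0.89
    = 0.04005 m

S_e ≈ 0.04 m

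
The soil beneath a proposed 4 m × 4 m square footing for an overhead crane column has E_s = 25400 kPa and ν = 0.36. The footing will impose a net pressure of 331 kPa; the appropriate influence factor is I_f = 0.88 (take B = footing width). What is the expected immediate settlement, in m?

Immediate (elastic) settlement: S_e = q·B·(1−ν²)/E_s · I_f.
S_e = 331 × 4 × (1 − 0.36²) / 25400 × 0.88
    = 331 × 4 × 0.8704 / 25400 × 0.88
    = 0.03993 m

S_e ≈ 0.0399 m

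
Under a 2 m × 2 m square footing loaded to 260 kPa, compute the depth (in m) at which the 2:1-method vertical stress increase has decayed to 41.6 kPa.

z ≈ 3 m

2:1 spreading — at depth z the loaded area has grown by z in each plan dimension:
qB²/(B+z)² = Δσ_z ⇒ z = B(√(q/Δσ_z) − 1) = 2×(√(260/41.6) − 1) = 3 m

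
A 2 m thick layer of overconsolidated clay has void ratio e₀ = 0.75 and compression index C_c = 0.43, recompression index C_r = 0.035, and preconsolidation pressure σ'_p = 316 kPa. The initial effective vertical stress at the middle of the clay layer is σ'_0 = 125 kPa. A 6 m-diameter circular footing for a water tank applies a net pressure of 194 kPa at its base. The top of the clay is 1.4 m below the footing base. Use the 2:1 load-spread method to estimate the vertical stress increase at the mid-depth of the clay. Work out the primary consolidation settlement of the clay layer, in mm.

Mid-depth of clay below the footing base: z = 1.4 + 2/2 = 2.4 m.
Stress increase at mid-clay by the 2:1 spreading method:
Δσ ≈ qD²/(D+z)² = 194×6²/(6+2.4)² = 98.98 kPa
Final effective stress: σ'_f = 125 + 98.98 = 223.98 kPa.
σ'_f = 223.98 ≤ σ'_p = 316 kPa, so the clay remains overconsolidated and only the recompression index applies:
S_c = C_r·H/(1+e₀)·log₁₀(σ'_f/σ'_0) = 0.035×2/1.75×log₁₀(223.98/125)
    = 0.040002 × 0.2533 = 0.01013 m

S_c ≈ 10.1 mm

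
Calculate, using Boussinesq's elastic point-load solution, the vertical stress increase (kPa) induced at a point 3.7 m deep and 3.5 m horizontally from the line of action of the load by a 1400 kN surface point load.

Boussinesq vertical stress below a point load on an elastic half-space:
Δσ_z = 3P/(2πz²) · [1 + (r/z)²]^(−5/2)
r/z = 3.5/3.7 = 0.94595; [1+(r/z)²]^(−5/2) = 0.20234.
Δσ_z = 3×1400/(2π×3.7²) × 0.20234 = 48.828 × 0.20234 = 9.88 kPa

Δσ_z ≈ 9.88 kPa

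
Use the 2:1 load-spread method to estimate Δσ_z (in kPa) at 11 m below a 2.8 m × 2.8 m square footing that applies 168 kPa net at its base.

By the 2:1 method the load spreads at 1 horizontal : 2 vertical, so at depth z the loaded area has grown by z in each plan dimension:
Δσ = qBL/((B+z)(L+z)) = 168×2.8×2.8/((2.8+11)(2.8+11)) = 6.9162 kPa

Δσ_z ≈ 6.92 kPa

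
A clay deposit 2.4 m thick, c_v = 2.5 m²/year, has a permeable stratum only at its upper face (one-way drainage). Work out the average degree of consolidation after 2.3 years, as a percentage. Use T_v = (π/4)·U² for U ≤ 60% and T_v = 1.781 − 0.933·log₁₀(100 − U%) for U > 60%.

Drainage path length: H_d = H = 2.4 m (single drainage).
T_v = c_v·t/H_d² = 2.5×2.3/2.4² = 0.99826.
T_v = 0.99826 corresponds to the U > 60% branch:
U = 1 − 10^((1.781 − T_v)/0.933)/100 = 0.931

U ≈ 93.1 %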